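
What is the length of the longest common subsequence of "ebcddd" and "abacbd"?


LCS of "ebcddd" and "abacbd"
DP table:
           a    b    a    c    b    d
      0    0    0    0    0    0    0
  e   0    0    0    0    0    0    0
  b   0    0    1    1    1    1    1
  c   0    0    1    1    2    2    2
  d   0    0    1    1    2    2    3
  d   0    0    1    1    2    2    3
  d   0    0    1    1    2    2    3
LCS length = dp[6][6] = 3

3


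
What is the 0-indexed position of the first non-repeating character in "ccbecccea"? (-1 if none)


Input: ccbecccea
Character frequencies:
  'a': 1
  'b': 1
  'c': 5
  'e': 2
Scanning left to right for freq == 1:
  Position 0 ('c'): freq=5, skip
  Position 1 ('c'): freq=5, skip
  Position 2 ('b'): unique! => answer = 2

2


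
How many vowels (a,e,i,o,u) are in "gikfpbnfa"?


Input: gikfpbnfa
Checking each character:
  'g' at position 0: consonant
  'i' at position 1: vowel (running total: 1)
  'k' at position 2: consonant
  'f' at position 3: consonant
  'p' at position 4: consonant
  'b' at position 5: consonant
  'n' at position 6: consonant
  'f' at position 7: consonant
  'a' at position 8: vowel (running total: 2)
Total vowels: 2

2


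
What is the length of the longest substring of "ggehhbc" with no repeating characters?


Input: "ggehhbc"
Sliding window (track last position of each char):
  Position 0 ('g'): window [0,0] length 1 -- new best
  Position 1 ('g'): repeat (last at 0), move window start to 1
  Position 1 ('g'): window [1,1] length 1
  Position 2 ('e'): window [1,2] length 2 -- new best
  Position 3 ('h'): window [1,3] length 3 -- new best
  Position 4 ('h'): repeat (last at 3), move window start to 4
  Position 4 ('h'): window [4,4] length 1
  Position 5 ('b'): window [4,5] length 2
  Position 6 ('c'): window [4,6] length 3
Longest substring with no repeats: "geh" with length 3

3


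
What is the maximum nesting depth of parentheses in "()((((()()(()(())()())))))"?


Input: "()((((()()(()(())()())))))"
Tracking depth:
  Position 0 '(': depth becomes 1
  Position 1 ')': depth becomes 0
  Position 2 '(': depth becomes 1
  Position 3 '(': depth becomes 2
  Position 4 '(': depth becomes 3
  Position 5 '(': depth becomes 4
  Position 6 '(': depth becomes 5
  Position 7 ')': depth becomes 4
  Position 8 '(': depth becomes 5
  Position 9 ')': depth becomes 4
  Position 10 '(': depth becomes 5
  Position 11 '(': depth becomes 6
  Position 12 ')': depth becomes 5
  Position 13 '(': depth becomes 6
  Position 14 '(': depth becomes 7
  Position 15 ')': depth becomes 6
  Position 16 ')': depth becomes 5
  Position 17 '(': depth becomes 6
  Position 18 ')': depth becomes 5
  Position 19 '(': depth becomes 6
  Position 20 ')': depth becomes 5
  Position 21 ')': depth becomes 4
  Position 22 ')': depth becomes 3
  Position 23 ')': depth becomes 2
  Position 24 ')': depth becomes 1
  Position 25 ')': depth becomes 0
Maximum depth reached: 7

7


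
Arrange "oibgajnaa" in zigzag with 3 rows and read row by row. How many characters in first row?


Zigzag "oibgajnaa" into 3 rows:
Placing characters:
  'o' => row 0
  'i' => row 1
  'b' => row 2
  'g' => row 1
  'a' => row 0
  'j' => row 1
  'n' => row 2
  'a' => row 1
  'a' => row 0
Rows:
  Row 0: "oaa"
  Row 1: "igja"
  Row 2: "bn"
First row length: 3

3


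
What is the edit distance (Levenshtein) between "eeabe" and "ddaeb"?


Computing edit distance: "eeabe" -> "ddaeb"
DP table:
           d    d    a    e    b
      0    1    2    3    4    5
  e   1    1    2    3    3    4
  e   2    2    2    3    3    4
  a   3    3    3    2    3    4
  b   4    4    4    3    3    3
  e   5    5    5    4    3    4
Edit distance = dp[5][5] = 4

4


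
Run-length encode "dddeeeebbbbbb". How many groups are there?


Input: dddeeeebbbbbb
Scanning for consecutive runs:
  Group 1: 'd' x 3 (positions 0-2)
  Group 2: 'e' x 4 (positions 3-6)
  Group 3: 'b' x 6 (positions 7-12)
Total groups: 3

3


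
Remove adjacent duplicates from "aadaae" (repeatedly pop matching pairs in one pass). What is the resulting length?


Input: aadaae
Stack-based adjacent duplicate removal:
  Read 'a': push. Stack: a
  Read 'a': matches stack top 'a' => pop. Stack: (empty)
  Read 'd': push. Stack: d
  Read 'a': push. Stack: da
  Read 'a': matches stack top 'a' => pop. Stack: d
  Read 'e': push. Stack: de
Final stack: "de" (length 2)

2


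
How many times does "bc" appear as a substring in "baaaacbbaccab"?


Searching for "bc" in "baaaacbbaccab"
Scanning each position:
  Position 0: "ba" => no
  Position 1: "aa" => no
  Position 2: "aa" => no
  Position 3: "aa" => no
  Position 4: "ac" => no
  Position 5: "cb" => no
  Position 6: "bb" => no
  Position 7: "ba" => no
  Position 8: "ac" => no
  Position 9: "cc" => no
  Position 10: "ca" => no
  Position 11: "ab" => no
Total occurrences: 0

0


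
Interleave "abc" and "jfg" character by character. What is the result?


Interleaving "abc" and "jfg":
  Position 0: 'a' from first, 'j' from second => "aj"
  Position 1: 'b' from first, 'f' from second => "bf"
  Position 2: 'c' from first, 'g' from second => "cg"
Result: ajbfcg

ajbfcg


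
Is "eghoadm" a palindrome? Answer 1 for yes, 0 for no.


Input: eghoadm
Reversed: mdaohge
  Compare pos 0 ('e') with pos 6 ('m'): MISMATCH
  Compare pos 1 ('g') with pos 5 ('d'): MISMATCH
  Compare pos 2 ('h') with pos 4 ('a'): MISMATCH
Result: not a palindrome

0


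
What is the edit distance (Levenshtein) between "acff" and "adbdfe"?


Computing edit distance: "acff" -> "adbdfe"
DP table:
           a    d    b    d    f    e
      0    1    2    3    4    5    6
  a   1    0    1    2    3    4    5
  c   2    1    1    2    3    4    5
  f   3    2    2    2    3    3    4
  f   4    3    3    3    3    3    4
Edit distance = dp[4][6] = 4

4


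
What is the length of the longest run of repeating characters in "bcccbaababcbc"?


Input: "bcccbaababcbc"
Scanning for longest run:
  Position 1 ('c'): new char, reset run to 1
  Position 2 ('c'): continues run of 'c', length=2
  Position 3 ('c'): continues run of 'c', length=3
  Position 4 ('b'): new char, reset run to 1
  Position 5 ('a'): new char, reset run to 1
  Position 6 ('a'): continues run of 'a', length=2
  Position 7 ('b'): new char, reset run to 1
  Position 8 ('a'): new char, reset run to 1
  Position 9 ('b'): new char, reset run to 1
  Position 10 ('c'): new char, reset run to 1
  Position 11 ('b'): new char, reset run to 1
  Position 12 ('c'): new char, reset run to 1
Longest run: 'c' with length 3

3


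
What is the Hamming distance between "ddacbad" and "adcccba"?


Comparing "ddacbad" and "adcccba" position by position:
  Position 0: 'd' vs 'a' => differ
  Position 1: 'd' vs 'd' => same
  Position 2: 'a' vs 'c' => differ
  Position 3: 'c' vs 'c' => same
  Position 4: 'b' vs 'c' => differ
  Position 5: 'a' vs 'b' => differ
  Position 6: 'd' vs 'a' => differ
Total differences (Hamming distance): 5

5


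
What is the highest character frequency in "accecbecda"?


Input: accecbecda
Character counts:
  'a': 2
  'b': 1
  'c': 4
  'd': 1
  'e': 2
Maximum frequency: 4

4


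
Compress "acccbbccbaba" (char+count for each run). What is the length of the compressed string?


Input: acccbbccbaba
Runs:
  'a' x 1 => "a1"
  'c' x 3 => "c3"
  'b' x 2 => "b2"
  'c' x 2 => "c2"
  'b' x 1 => "b1"
  'a' x 1 => "a1"
  'b' x 1 => "b1"
  'a' x 1 => "a1"
Compressed: "a1c3b2c2b1a1b1a1"
Compressed length: 16

16


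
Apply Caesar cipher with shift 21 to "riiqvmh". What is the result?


Caesar cipher: shift "riiqvmh" by 21
  'r' (pos 17) + 21 = pos 12 = 'm'
  'i' (pos 8) + 21 = pos 3 = 'd'
  'i' (pos 8) + 21 = pos 3 = 'd'
  'q' (pos 16) + 21 = pos 11 = 'l'
  'v' (pos 21) + 21 = pos 16 = 'q'
  'm' (pos 12) + 21 = pos 7 = 'h'
  'h' (pos 7) + 21 = pos 2 = 'c'
Result: mddlqhc

mddlqhc


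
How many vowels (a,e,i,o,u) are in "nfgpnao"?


Input: nfgpnao
Checking each character:
  'n' at position 0: consonant
  'f' at position 1: consonant
  'g' at position 2: consonant
  'p' at position 3: consonant
  'n' at position 4: consonant
  'a' at position 5: vowel (running total: 1)
  'o' at position 6: vowel (running total: 2)
Total vowels: 2

2


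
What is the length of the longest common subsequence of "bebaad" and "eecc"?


LCS of "bebaad" and "eecc"
DP table:
           e    e    c    c
      0    0    0    0    0
  b   0    0    0    0    0
  e   0    1    1    1    1
  b   0    1    1    1    1
  a   0    1    1    1    1
  a   0    1    1    1    1
  d   0    1    1    1    1
LCS length = dp[6][4] = 1

1


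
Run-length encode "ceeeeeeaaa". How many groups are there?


Input: ceeeeeeaaa
Scanning for consecutive runs:
  Group 1: 'c' x 1 (positions 0-0)
  Group 2: 'e' x 6 (positions 1-6)
  Group 3: 'a' x 3 (positions 7-9)
Total groups: 3

3


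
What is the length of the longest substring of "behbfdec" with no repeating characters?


Input: "behbfdec"
Sliding window (track last position of each char):
  Position 0 ('b'): window [0,0] length 1 -- new best
  Position 1 ('e'): window [0,1] length 2 -- new best
  Position 2 ('h'): window [0,2] length 3 -- new best
  Position 3 ('b'): repeat (last at 0), move window start to 1
  Position 3 ('b'): window [1,3] length 3
  Position 4 ('f'): window [1,4] length 4 -- new best
  Position 5 ('d'): window [1,5] length 5 -- new best
  Position 6 ('e'): repeat (last at 1), move window start to 2
  Position 6 ('e'): window [2,6] length 5
  Position 7 ('c'): window [2,7] length 6 -- new best
Longest substring with no repeats: "hbfdec" with length 6

6


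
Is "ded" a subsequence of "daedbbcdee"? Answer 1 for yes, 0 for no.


Check if "ded" is a subsequence of "daedbbcdee"
Greedy scan:
  Position 0 ('d'): matches sub[0] = 'd'
  Position 1 ('a'): no match needed
  Position 2 ('e'): matches sub[1] = 'e'
  Position 3 ('d'): matches sub[2] = 'd'
  Position 4 ('b'): no match needed
  Position 5 ('b'): no match needed
  Position 6 ('c'): no match needed
  Position 7 ('d'): no match needed
  Position 8 ('e'): no match needed
  Position 9 ('e'): no match needed
All 3 characters matched => is a subsequence

1


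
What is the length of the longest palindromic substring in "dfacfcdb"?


Input: "dfacfcdb"
Checking substrings for palindromes:
  [3:6] "cfc" (len 3) => palindrome
Longest palindromic substring: "cfc" with length 3

3


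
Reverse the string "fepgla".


Input: fepgla
Reading characters right to left:
  Position 5: 'a'
  Position 4: 'l'
  Position 3: 'g'
  Position 2: 'p'
  Position 1: 'e'
  Position 0: 'f'
Reversed: algpef

algpef


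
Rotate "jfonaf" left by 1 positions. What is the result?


Input: "jfonaf", rotate left by 1
First 1 characters: "j"
Remaining characters: "fonaf"
Concatenate remaining + first: "fonaf" + "j" = "fonafj"

fonafj


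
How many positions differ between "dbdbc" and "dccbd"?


Comparing "dbdbc" and "dccbd" position by position:
  Position 0: 'd' vs 'd' => same
  Position 1: 'b' vs 'c' => DIFFER
  Position 2: 'd' vs 'c' => DIFFER
  Position 3: 'b' vs 'b' => same
  Position 4: 'c' vs 'd' => DIFFER
Positions that differ: 3

3


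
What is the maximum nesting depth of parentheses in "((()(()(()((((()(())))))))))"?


Input: "((()(()(()((((()(())))))))))"
Tracking depth:
  Position 0 '(': depth becomes 1
  Position 1 '(': depth becomes 2
  Position 2 '(': depth becomes 3
  Position 3 ')': depth becomes 2
  Position 4 '(': depth becomes 3
  Position 5 '(': depth becomes 4
  Position 6 ')': depth becomes 3
  Position 7 '(': depth becomes 4
  Position 8 '(': depth becomes 5
  Position 9 ')': depth becomes 4
  Position 10 '(': depth becomes 5
  Position 11 '(': depth becomes 6
  Position 12 '(': depth becomes 7
  Position 13 '(': depth becomes 8
  Position 14 '(': depth becomes 9
  Position 15 ')': depth becomes 8
  Position 16 '(': depth becomes 9
  Position 17 '(': depth becomes 10
  Position 18 ')': depth becomes 9
  Position 19 ')': depth becomes 8
  Position 20 ')': depth becomes 7
  Position 21 ')': depth becomes 6
  Position 22 ')': depth becomes 5
  Position 23 ')': depth becomes 4
  Position 24 ')': depth becomes 3
  Position 25 ')': depth becomes 2
  Position 26 ')': depth becomes 1
  Position 27 ')': depth becomes 0
Maximum depth reached: 10

10


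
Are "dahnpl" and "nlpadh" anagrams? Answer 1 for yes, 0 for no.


Strings: "dahnpl", "nlpadh"
Sorted first:  adhlnp
Sorted second: adhlnp
Sorted forms match => anagrams

1


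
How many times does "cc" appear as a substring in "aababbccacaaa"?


Searching for "cc" in "aababbccacaaa"
Scanning each position:
  Position 0: "aa" => no
  Position 1: "ab" => no
  Position 2: "ba" => no
  Position 3: "ab" => no
  Position 4: "bb" => no
  Position 5: "bc" => no
  Position 6: "cc" => MATCH
  Position 7: "ca" => no
  Position 8: "ac" => no
  Position 9: "ca" => no
  Position 10: "aa" => no
  Position 11: "aa" => no
Total occurrences: 1

1


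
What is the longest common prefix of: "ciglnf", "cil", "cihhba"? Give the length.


Words: ciglnf, cil, cihhba
  Position 0: all 'c' => match
  Position 1: all 'i' => match
  Position 2: ('g', 'l', 'h') => mismatch, stop
LCP = "ci" (length 2)

2


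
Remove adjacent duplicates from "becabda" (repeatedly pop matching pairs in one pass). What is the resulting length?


Input: becabda
Stack-based adjacent duplicate removal:
  Read 'b': push. Stack: b
  Read 'e': push. Stack: be
  Read 'c': push. Stack: bec
  Read 'a': push. Stack: beca
  Read 'b': push. Stack: becab
  Read 'd': push. Stack: becabd
  Read 'a': push. Stack: becabda
Final stack: "becabda" (length 7)

7


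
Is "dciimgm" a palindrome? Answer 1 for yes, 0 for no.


Input: dciimgm
Reversed: mgmiicd
  Compare pos 0 ('d') with pos 6 ('m'): MISMATCH
  Compare pos 1 ('c') with pos 5 ('g'): MISMATCH
  Compare pos 2 ('i') with pos 4 ('m'): MISMATCH
Result: not a palindrome

0


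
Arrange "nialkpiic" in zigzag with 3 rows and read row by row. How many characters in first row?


Zigzag "nialkpiic" into 3 rows:
Placing characters:
  'n' => row 0
  'i' => row 1
  'a' => row 2
  'l' => row 1
  'k' => row 0
  'p' => row 1
  'i' => row 2
  'i' => row 1
  'c' => row 0
Rows:
  Row 0: "nkc"
  Row 1: "ilpi"
  Row 2: "ai"
First row length: 3

3


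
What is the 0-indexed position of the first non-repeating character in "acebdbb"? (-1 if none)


Input: acebdbb
Character frequencies:
  'a': 1
  'b': 3
  'c': 1
  'd': 1
  'e': 1
Scanning left to right for freq == 1:
  Position 0 ('a'): unique! => answer = 0

0


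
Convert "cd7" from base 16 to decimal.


Input: "cd7" in base 16
Positional expansion:
  Digit 'c' (value 12) x 16^2 = 3072
  Digit 'd' (value 13) x 16^1 = 208
  Digit '7' (value 7) x 16^0 = 7
Sum = 3287

3287


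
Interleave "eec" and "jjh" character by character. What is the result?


Interleaving "eec" and "jjh":
  Position 0: 'e' from first, 'j' from second => "ej"
  Position 1: 'e' from first, 'j' from second => "ej"
  Position 2: 'c' from first, 'h' from second => "ch"
Result: ejejch

ejejch


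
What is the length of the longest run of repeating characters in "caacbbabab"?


Input: "caacbbabab"
Scanning for longest run:
  Position 1 ('a'): new char, reset run to 1
  Position 2 ('a'): continues run of 'a', length=2
  Position 3 ('c'): new char, reset run to 1
  Position 4 ('b'): new char, reset run to 1
  Position 5 ('b'): continues run of 'b', length=2
  Position 6 ('a'): new char, reset run to 1
  Position 7 ('b'): new char, reset run to 1
  Position 8 ('a'): new char, reset run to 1
  Position 9 ('b'): new char, reset run to 1
Longest run: 'a' with length 2

2


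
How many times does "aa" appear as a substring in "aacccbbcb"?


Searching for "aa" in "aacccbbcb"
Scanning each position:
  Position 0: "aa" => MATCH
  Position 1: "ac" => no
  Position 2: "cc" => no
  Position 3: "cc" => no
  Position 4: "cb" => no
  Position 5: "bb" => no
  Position 6: "bc" => no
  Position 7: "cb" => no
Total occurrences: 1

1


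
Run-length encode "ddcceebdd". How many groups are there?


Input: ddcceebdd
Scanning for consecutive runs:
  Group 1: 'd' x 2 (positions 0-1)
  Group 2: 'c' x 2 (positions 2-3)
  Group 3: 'e' x 2 (positions 4-5)
  Group 4: 'b' x 1 (positions 6-6)
  Group 5: 'd' x 2 (positions 7-8)
Total groups: 5

5


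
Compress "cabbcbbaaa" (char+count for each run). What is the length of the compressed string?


Input: cabbcbbaaa
Runs:
  'c' x 1 => "c1"
  'a' x 1 => "a1"
  'b' x 2 => "b2"
  'c' x 1 => "c1"
  'b' x 2 => "b2"
  'a' x 3 => "a3"
Compressed: "c1a1b2c1b2a3"
Compressed length: 12

12


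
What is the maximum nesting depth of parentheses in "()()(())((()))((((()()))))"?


Input: "()()(())((()))((((()()))))"
Tracking depth:
  Position 0 '(': depth becomes 1
  Position 1 ')': depth becomes 0
  Position 2 '(': depth becomes 1
  Position 3 ')': depth becomes 0
  Position 4 '(': depth becomes 1
  Position 5 '(': depth becomes 2
  Position 6 ')': depth becomes 1
  Position 7 ')': depth becomes 0
  Position 8 '(': depth becomes 1
  Position 9 '(': depth becomes 2
  Position 10 '(': depth becomes 3
  Position 11 ')': depth becomes 2
  Position 12 ')': depth becomes 1
  Position 13 ')': depth becomes 0
  Position 14 '(': depth becomes 1
  Position 15 '(': depth becomes 2
  Position 16 '(': depth becomes 3
  Position 17 '(': depth becomes 4
  Position 18 '(': depth becomes 5
  Position 19 ')': depth becomes 4
  Position 20 '(': depth becomes 5
  Position 21 ')': depth becomes 4
  Position 22 ')': depth becomes 3
  Position 23 ')': depth becomes 2
  Position 24 ')': depth becomes 1
  Position 25 ')': depth becomes 0
Maximum depth reached: 5

5


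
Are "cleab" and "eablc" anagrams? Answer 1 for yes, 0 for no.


Strings: "cleab", "eablc"
Sorted first:  abcel
Sorted second: abcel
Sorted forms match => anagrams

1


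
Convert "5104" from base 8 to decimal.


Input: "5104" in base 8
Positional expansion:
  Digit '5' (value 5) x 8^3 = 2560
  Digit '1' (value 1) x 8^2 = 64
  Digit '0' (value 0) x 8^1 = 0
  Digit '4' (value 4) x 8^0 = 4
Sum = 2628

2628


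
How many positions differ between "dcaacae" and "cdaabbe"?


Comparing "dcaacae" and "cdaabbe" position by position:
  Position 0: 'd' vs 'c' => DIFFER
  Position 1: 'c' vs 'd' => DIFFER
  Position 2: 'a' vs 'a' => same
  Position 3: 'a' vs 'a' => same
  Position 4: 'c' vs 'b' => DIFFER
  Position 5: 'a' vs 'b' => DIFFER
  Position 6: 'e' vs 'e' => same
Positions that differ: 4

4


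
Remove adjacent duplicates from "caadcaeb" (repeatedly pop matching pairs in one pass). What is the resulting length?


Input: caadcaeb
Stack-based adjacent duplicate removal:
  Read 'c': push. Stack: c
  Read 'a': push. Stack: ca
  Read 'a': matches stack top 'a' => pop. Stack: c
  Read 'd': push. Stack: cd
  Read 'c': push. Stack: cdc
  Read 'a': push. Stack: cdca
  Read 'e': push. Stack: cdcae
  Read 'b': push. Stack: cdcaeb
Final stack: "cdcaeb" (length 6)

6


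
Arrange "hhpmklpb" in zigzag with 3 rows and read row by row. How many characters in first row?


Zigzag "hhpmklpb" into 3 rows:
Placing characters:
  'h' => row 0
  'h' => row 1
  'p' => row 2
  'm' => row 1
  'k' => row 0
  'l' => row 1
  'p' => row 2
  'b' => row 1
Rows:
  Row 0: "hk"
  Row 1: "hmlb"
  Row 2: "pp"
First row length: 2

2


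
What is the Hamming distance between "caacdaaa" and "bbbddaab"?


Comparing "caacdaaa" and "bbbddaab" position by position:
  Position 0: 'c' vs 'b' => differ
  Position 1: 'a' vs 'b' => differ
  Position 2: 'a' vs 'b' => differ
  Position 3: 'c' vs 'd' => differ
  Position 4: 'd' vs 'd' => same
  Position 5: 'a' vs 'a' => same
  Position 6: 'a' vs 'a' => same
  Position 7: 'a' vs 'b' => differ
Total differences (Hamming distance): 5

5


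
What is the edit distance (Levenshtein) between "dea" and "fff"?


Computing edit distance: "dea" -> "fff"
DP table:
           f    f    f
      0    1    2    3
  d   1    1    2    3
  e   2    2    2    3
  a   3    3    3    3
Edit distance = dp[3][3] = 3

3


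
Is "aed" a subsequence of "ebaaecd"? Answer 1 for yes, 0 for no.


Check if "aed" is a subsequence of "ebaaecd"
Greedy scan:
  Position 0 ('e'): no match needed
  Position 1 ('b'): no match needed
  Position 2 ('a'): matches sub[0] = 'a'
  Position 3 ('a'): no match needed
  Position 4 ('e'): matches sub[1] = 'e'
  Position 5 ('c'): no match needed
  Position 6 ('d'): matches sub[2] = 'd'
All 3 characters matched => is a subsequence

1


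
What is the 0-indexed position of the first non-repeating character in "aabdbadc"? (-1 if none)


Input: aabdbadc
Character frequencies:
  'a': 3
  'b': 2
  'c': 1
  'd': 2
Scanning left to right for freq == 1:
  Position 0 ('a'): freq=3, skip
  Position 1 ('a'): freq=3, skip
  Position 2 ('b'): freq=2, skip
  Position 3 ('d'): freq=2, skip
  Position 4 ('b'): freq=2, skip
  Position 5 ('a'): freq=3, skip
  Position 6 ('d'): freq=2, skip
  Position 7 ('c'): unique! => answer = 7

7


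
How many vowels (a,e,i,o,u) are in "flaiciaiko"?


Input: flaiciaiko
Checking each character:
  'f' at position 0: consonant
  'l' at position 1: consonant
  'a' at position 2: vowel (running total: 1)
  'i' at position 3: vowel (running total: 2)
  'c' at position 4: consonant
  'i' at position 5: vowel (running total: 3)
  'a' at position 6: vowel (running total: 4)
  'i' at position 7: vowel (running total: 5)
  'k' at position 8: consonant
  'o' at position 9: vowel (running total: 6)
Total vowels: 6

6


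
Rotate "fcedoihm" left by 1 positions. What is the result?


Input: "fcedoihm", rotate left by 1
First 1 characters: "f"
Remaining characters: "cedoihm"
Concatenate remaining + first: "cedoihm" + "f" = "cedoihmf"

cedoihmf


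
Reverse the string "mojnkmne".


Input: mojnkmne
Reading characters right to left:
  Position 7: 'e'
  Position 6: 'n'
  Position 5: 'm'
  Position 4: 'k'
  Position 3: 'n'
  Position 2: 'j'
  Position 1: 'o'
  Position 0: 'm'
Reversed: enmknjom

enmknjom


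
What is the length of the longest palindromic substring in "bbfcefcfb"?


Input: "bbfcefcfb"
Checking substrings for palindromes:
  [5:8] "fcf" (len 3) => palindrome
  [0:2] "bb" (len 2) => palindrome
Longest palindromic substring: "fcf" with length 3

3


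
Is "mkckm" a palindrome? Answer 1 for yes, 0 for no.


Input: mkckm
Reversed: mkckm
  Compare pos 0 ('m') with pos 4 ('m'): match
  Compare pos 1 ('k') with pos 3 ('k'): match
Result: palindrome

1


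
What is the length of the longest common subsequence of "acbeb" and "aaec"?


LCS of "acbeb" and "aaec"
DP table:
           a    a    e    c
      0    0    0    0    0
  a   0    1    1    1    1
  c   0    1    1    1    2
  b   0    1    1    1    2
  e   0    1    1    2    2
  b   0    1    1    2    2
LCS length = dp[5][4] = 2

2


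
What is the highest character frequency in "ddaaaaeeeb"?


Input: ddaaaaeeeb
Character counts:
  'a': 4
  'b': 1
  'd': 2
  'e': 3
Maximum frequency: 4

4


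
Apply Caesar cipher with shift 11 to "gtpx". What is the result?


Caesar cipher: shift "gtpx" by 11
  'g' (pos 6) + 11 = pos 17 = 'r'
  't' (pos 19) + 11 = pos 4 = 'e'
  'p' (pos 15) + 11 = pos 0 = 'a'
  'x' (pos 23) + 11 = pos 8 = 'i'
Result: reai

reai


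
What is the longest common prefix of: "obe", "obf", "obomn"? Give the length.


Words: obe, obf, obomn
  Position 0: all 'o' => match
  Position 1: all 'b' => match
  Position 2: ('e', 'f', 'o') => mismatch, stop
LCP = "ob" (length 2)

2


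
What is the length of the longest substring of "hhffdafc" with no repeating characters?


Input: "hhffdafc"
Sliding window (track last position of each char):
  Position 0 ('h'): window [0,0] length 1 -- new best
  Position 1 ('h'): repeat (last at 0), move window start to 1
  Position 1 ('h'): window [1,1] length 1
  Position 2 ('f'): window [1,2] length 2 -- new best
  Position 3 ('f'): repeat (last at 2), move window start to 3
  Position 3 ('f'): window [3,3] length 1
  Position 4 ('d'): window [3,4] length 2
  Position 5 ('a'): window [3,5] length 3 -- new best
  Position 6 ('f'): repeat (last at 3), move window start to 4
  Position 6 ('f'): window [4,6] length 3
  Position 7 ('c'): window [4,7] length 4 -- new best
Longest substring with no repeats: "dafc" with length 4

4


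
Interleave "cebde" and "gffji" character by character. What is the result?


Interleaving "cebde" and "gffji":
  Position 0: 'c' from first, 'g' from second => "cg"
  Position 1: 'e' from first, 'f' from second => "ef"
  Position 2: 'b' from first, 'f' from second => "bf"
  Position 3: 'd' from first, 'j' from second => "dj"
  Position 4: 'e' from first, 'i' from second => "ei"
Result: cgefbfdjei

cgefbfdjei


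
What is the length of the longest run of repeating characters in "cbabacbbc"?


Input: "cbabacbbc"
Scanning for longest run:
  Position 1 ('b'): new char, reset run to 1
  Position 2 ('a'): new char, reset run to 1
  Position 3 ('b'): new char, reset run to 1
  Position 4 ('a'): new char, reset run to 1
  Position 5 ('c'): new char, reset run to 1
  Position 6 ('b'): new char, reset run to 1
  Position 7 ('b'): continues run of 'b', length=2
  Position 8 ('c'): new char, reset run to 1
Longest run: 'b' with length 2

2


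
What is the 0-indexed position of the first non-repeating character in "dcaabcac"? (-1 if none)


Input: dcaabcac
Character frequencies:
  'a': 3
  'b': 1
  'c': 3
  'd': 1
Scanning left to right for freq == 1:
  Position 0 ('d'): unique! => answer = 0

0


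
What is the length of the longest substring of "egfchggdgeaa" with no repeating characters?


Input: "egfchggdgeaa"
Sliding window (track last position of each char):
  Position 0 ('e'): window [0,0] length 1 -- new best
  Position 1 ('g'): window [0,1] length 2 -- new best
  Position 2 ('f'): window [0,2] length 3 -- new best
  Position 3 ('c'): window [0,3] length 4 -- new best
  Position 4 ('h'): window [0,4] length 5 -- new best
  Position 5 ('g'): repeat (last at 1), move window start to 2
  Position 5 ('g'): window [2,5] length 4
  Position 6 ('g'): repeat (last at 5), move window start to 6
  Position 6 ('g'): window [6,6] length 1
  Position 7 ('d'): window [6,7] length 2
  Position 8 ('g'): repeat (last at 6), move window start to 7
  Position 8 ('g'): window [7,8] length 2
  Position 9 ('e'): window [7,9] length 3
  Position 10 ('a'): window [7,10] length 4
  Position 11 ('a'): repeat (last at 10), move window start to 11
  Position 11 ('a'): window [11,11] length 1
Longest substring with no repeats: "egfch" with length 5

5


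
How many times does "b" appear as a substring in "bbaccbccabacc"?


Searching for "b" in "bbaccbccabacc"
Scanning each position:
  Position 0: "b" => MATCH
  Position 1: "b" => MATCH
  Position 2: "a" => no
  Position 3: "c" => no
  Position 4: "c" => no
  Position 5: "b" => MATCH
  Position 6: "c" => no
  Position 7: "c" => no
  Position 8: "a" => no
  Position 9: "b" => MATCH
  Position 10: "a" => no
  Position 11: "c" => no
  Position 12: "c" => no
Total occurrences: 4

4


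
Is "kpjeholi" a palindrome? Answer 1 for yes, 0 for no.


Input: kpjeholi
Reversed: ilohejpk
  Compare pos 0 ('k') with pos 7 ('i'): MISMATCH
  Compare pos 1 ('p') with pos 6 ('l'): MISMATCH
  Compare pos 2 ('j') with pos 5 ('o'): MISMATCH
  Compare pos 3 ('e') with pos 4 ('h'): MISMATCH
Result: not a palindrome

0


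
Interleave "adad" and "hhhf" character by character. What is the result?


Interleaving "adad" and "hhhf":
  Position 0: 'a' from first, 'h' from second => "ah"
  Position 1: 'd' from first, 'h' from second => "dh"
  Position 2: 'a' from first, 'h' from second => "ah"
  Position 3: 'd' from first, 'f' from second => "df"
Result: ahdhahdf

ahdhahdf


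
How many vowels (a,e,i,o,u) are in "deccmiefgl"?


Input: deccmiefgl
Checking each character:
  'd' at position 0: consonant
  'e' at position 1: vowel (running total: 1)
  'c' at position 2: consonant
  'c' at position 3: consonant
  'm' at position 4: consonant
  'i' at position 5: vowel (running total: 2)
  'e' at position 6: vowel (running total: 3)
  'f' at position 7: consonant
  'g' at position 8: consonant
  'l' at position 9: consonant
Total vowels: 3

3


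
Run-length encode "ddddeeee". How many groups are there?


Input: ddddeeee
Scanning for consecutive runs:
  Group 1: 'd' x 4 (positions 0-3)
  Group 2: 'e' x 4 (positions 4-7)
Total groups: 2

2


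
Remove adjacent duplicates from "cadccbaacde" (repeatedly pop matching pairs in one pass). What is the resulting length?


Input: cadccbaacde
Stack-based adjacent duplicate removal:
  Read 'c': push. Stack: c
  Read 'a': push. Stack: ca
  Read 'd': push. Stack: cad
  Read 'c': push. Stack: cadc
  Read 'c': matches stack top 'c' => pop. Stack: cad
  Read 'b': push. Stack: cadb
  Read 'a': push. Stack: cadba
  Read 'a': matches stack top 'a' => pop. Stack: cadb
  Read 'c': push. Stack: cadbc
  Read 'd': push. Stack: cadbcd
  Read 'e': push. Stack: cadbcde
Final stack: "cadbcde" (length 7)

7


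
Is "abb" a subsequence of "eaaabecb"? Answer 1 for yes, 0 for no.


Check if "abb" is a subsequence of "eaaabecb"
Greedy scan:
  Position 0 ('e'): no match needed
  Position 1 ('a'): matches sub[0] = 'a'
  Position 2 ('a'): no match needed
  Position 3 ('a'): no match needed
  Position 4 ('b'): matches sub[1] = 'b'
  Position 5 ('e'): no match needed
  Position 6 ('c'): no match needed
  Position 7 ('b'): matches sub[2] = 'b'
All 3 characters matched => is a subsequence

1


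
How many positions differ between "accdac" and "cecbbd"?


Comparing "accdac" and "cecbbd" position by position:
  Position 0: 'a' vs 'c' => DIFFER
  Position 1: 'c' vs 'e' => DIFFER
  Position 2: 'c' vs 'c' => same
  Position 3: 'd' vs 'b' => DIFFER
  Position 4: 'a' vs 'b' => DIFFER
  Position 5: 'c' vs 'd' => DIFFER
Positions that differ: 5

5


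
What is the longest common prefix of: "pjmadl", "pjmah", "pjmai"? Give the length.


Words: pjmadl, pjmah, pjmai
  Position 0: all 'p' => match
  Position 1: all 'j' => match
  Position 2: all 'm' => match
  Position 3: all 'a' => match
  Position 4: ('d', 'h', 'i') => mismatch, stop
LCP = "pjma" (length 4)

4


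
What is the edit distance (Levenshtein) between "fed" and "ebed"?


Computing edit distance: "fed" -> "ebed"
DP table:
           e    b    e    d
      0    1    2    3    4
  f   1    1    2    3    4
  e   2    1    2    2    3
  d   3    2    2    3    2
Edit distance = dp[3][4] = 2

2


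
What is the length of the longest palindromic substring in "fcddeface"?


Input: "fcddeface"
Checking substrings for palindromes:
  [2:4] "dd" (len 2) => palindrome
Longest palindromic substring: "dd" with length 2

2


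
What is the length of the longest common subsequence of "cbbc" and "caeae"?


LCS of "cbbc" and "caeae"
DP table:
           c    a    e    a    e
      0    0    0    0    0    0
  c   0    1    1    1    1    1
  b   0    1    1    1    1    1
  b   0    1    1    1    1    1
  c   0    1    1    1    1    1
LCS length = dp[4][5] = 1

1


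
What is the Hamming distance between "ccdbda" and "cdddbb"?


Comparing "ccdbda" and "cdddbb" position by position:
  Position 0: 'c' vs 'c' => same
  Position 1: 'c' vs 'd' => differ
  Position 2: 'd' vs 'd' => same
  Position 3: 'b' vs 'd' => differ
  Position 4: 'd' vs 'b' => differ
  Position 5: 'a' vs 'b' => differ
Total differences (Hamming distance): 4

4


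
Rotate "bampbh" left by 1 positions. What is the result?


Input: "bampbh", rotate left by 1
First 1 characters: "b"
Remaining characters: "ampbh"
Concatenate remaining + first: "ampbh" + "b" = "ampbhb"

ampbhb


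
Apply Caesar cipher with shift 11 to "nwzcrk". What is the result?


Caesar cipher: shift "nwzcrk" by 11
  'n' (pos 13) + 11 = pos 24 = 'y'
  'w' (pos 22) + 11 = pos 7 = 'h'
  'z' (pos 25) + 11 = pos 10 = 'k'
  'c' (pos 2) + 11 = pos 13 = 'n'
  'r' (pos 17) + 11 = pos 2 = 'c'
  'k' (pos 10) + 11 = pos 21 = 'v'
Result: yhkncv

yhkncv


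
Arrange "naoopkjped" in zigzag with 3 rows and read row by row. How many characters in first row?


Zigzag "naoopkjped" into 3 rows:
Placing characters:
  'n' => row 0
  'a' => row 1
  'o' => row 2
  'o' => row 1
  'p' => row 0
  'k' => row 1
  'j' => row 2
  'p' => row 1
  'e' => row 0
  'd' => row 1
Rows:
  Row 0: "npe"
  Row 1: "aokpd"
  Row 2: "oj"
First row length: 3

3


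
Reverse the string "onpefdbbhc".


Input: onpefdbbhc
Reading characters right to left:
  Position 9: 'c'
  Position 8: 'h'
  Position 7: 'b'
  Position 6: 'b'
  Position 5: 'd'
  Position 4: 'f'
  Position 3: 'e'
  Position 2: 'p'
  Position 1: 'n'
  Position 0: 'o'
Reversed: chbbdfepno

chbbdfepno


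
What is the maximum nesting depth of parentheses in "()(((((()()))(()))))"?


Input: "()(((((()()))(()))))"
Tracking depth:
  Position 0 '(': depth becomes 1
  Position 1 ')': depth becomes 0
  Position 2 '(': depth becomes 1
  Position 3 '(': depth becomes 2
  Position 4 '(': depth becomes 3
  Position 5 '(': depth becomes 4
  Position 6 '(': depth becomes 5
  Position 7 '(': depth becomes 6
  Position 8 ')': depth becomes 5
  Position 9 '(': depth becomes 6
  Position 10 ')': depth becomes 5
  Position 11 ')': depth becomes 4
  Position 12 ')': depth becomes 3
  Position 13 '(': depth becomes 4
  Position 14 '(': depth becomes 5
  Position 15 ')': depth becomes 4
  Position 16 ')': depth becomes 3
  Position 17 ')': depth becomes 2
  Position 18 ')': depth becomes 1
  Position 19 ')': depth becomes 0
Maximum depth reached: 6

6


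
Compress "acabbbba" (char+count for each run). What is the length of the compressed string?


Input: acabbbba
Runs:
  'a' x 1 => "a1"
  'c' x 1 => "c1"
  'a' x 1 => "a1"
  'b' x 4 => "b4"
  'a' x 1 => "a1"
Compressed: "a1c1a1b4a1"
Compressed length: 10

10


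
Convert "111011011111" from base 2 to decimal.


Input: "111011011111" in base 2
Positional expansion:
  Digit '1' (value 1) x 2^11 = 2048
  Digit '1' (value 1) x 2^10 = 1024
  Digit '1' (value 1) x 2^9 = 512
  Digit '0' (value 0) x 2^8 = 0
  Digit '1' (value 1) x 2^7 = 128
  Digit '1' (value 1) x 2^6 = 64
  Digit '0' (value 0) x 2^5 = 0
  Digit '1' (value 1) x 2^4 = 16
  Digit '1' (value 1) x 2^3 = 8
  Digit '1' (value 1) x 2^2 = 4
  Digit '1' (value 1) x 2^1 = 2
  Digit '1' (value 1) x 2^0 = 1
Sum = 3807

3807


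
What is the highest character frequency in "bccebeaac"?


Input: bccebeaac
Character counts:
  'a': 2
  'b': 2
  'c': 3
  'e': 2
Maximum frequency: 3

3


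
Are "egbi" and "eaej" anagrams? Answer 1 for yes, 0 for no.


Strings: "egbi", "eaej"
Sorted first:  begi
Sorted second: aeej
Differ at position 0: 'b' vs 'a' => not anagrams

0


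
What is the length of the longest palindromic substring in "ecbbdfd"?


Input: "ecbbdfd"
Checking substrings for palindromes:
  [4:7] "dfd" (len 3) => palindrome
  [2:4] "bb" (len 2) => palindrome
Longest palindromic substring: "dfd" with length 3

3


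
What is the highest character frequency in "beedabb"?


Input: beedabb
Character counts:
  'a': 1
  'b': 3
  'd': 1
  'e': 2
Maximum frequency: 3

3


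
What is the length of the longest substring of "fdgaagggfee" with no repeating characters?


Input: "fdgaagggfee"
Sliding window (track last position of each char):
  Position 0 ('f'): window [0,0] length 1 -- new best
  Position 1 ('d'): window [0,1] length 2 -- new best
  Position 2 ('g'): window [0,2] length 3 -- new best
  Position 3 ('a'): window [0,3] length 4 -- new best
  Position 4 ('a'): repeat (last at 3), move window start to 4
  Position 4 ('a'): window [4,4] length 1
  Position 5 ('g'): window [4,5] length 2
  Position 6 ('g'): repeat (last at 5), move window start to 6
  Position 6 ('g'): window [6,6] length 1
  Position 7 ('g'): repeat (last at 6), move window start to 7
  Position 7 ('g'): window [7,7] length 1
  Position 8 ('f'): window [7,8] length 2
  Position 9 ('e'): window [7,9] length 3
  Position 10 ('e'): repeat (last at 9), move window start to 10
  Position 10 ('e'): window [10,10] length 1
Longest substring with no repeats: "fdga" with length 4

4


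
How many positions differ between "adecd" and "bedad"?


Comparing "adecd" and "bedad" position by position:
  Position 0: 'a' vs 'b' => DIFFER
  Position 1: 'd' vs 'e' => DIFFER
  Position 2: 'e' vs 'd' => DIFFER
  Position 3: 'c' vs 'a' => DIFFER
  Position 4: 'd' vs 'd' => same
Positions that differ: 4

4


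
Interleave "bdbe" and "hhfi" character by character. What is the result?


Interleaving "bdbe" and "hhfi":
  Position 0: 'b' from first, 'h' from second => "bh"
  Position 1: 'd' from first, 'h' from second => "dh"
  Position 2: 'b' from first, 'f' from second => "bf"
  Position 3: 'e' from first, 'i' from second => "ei"
Result: bhdhbfei

bhdhbfei


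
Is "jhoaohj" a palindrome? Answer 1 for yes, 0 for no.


Input: jhoaohj
Reversed: jhoaohj
  Compare pos 0 ('j') with pos 6 ('j'): match
  Compare pos 1 ('h') with pos 5 ('h'): match
  Compare pos 2 ('o') with pos 4 ('o'): match
Result: palindrome

1


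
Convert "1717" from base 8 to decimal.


Input: "1717" in base 8
Positional expansion:
  Digit '1' (value 1) x 8^3 = 512
  Digit '7' (value 7) x 8^2 = 448
  Digit '1' (value 1) x 8^1 = 8
  Digit '7' (value 7) x 8^0 = 7
Sum = 975

975


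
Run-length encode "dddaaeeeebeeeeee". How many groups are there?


Input: dddaaeeeebeeeeee
Scanning for consecutive runs:
  Group 1: 'd' x 3 (positions 0-2)
  Group 2: 'a' x 2 (positions 3-4)
  Group 3: 'e' x 4 (positions 5-8)
  Group 4: 'b' x 1 (positions 9-9)
  Group 5: 'e' x 6 (positions 10-15)
Total groups: 5

5


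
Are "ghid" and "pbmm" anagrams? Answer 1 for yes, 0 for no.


Strings: "ghid", "pbmm"
Sorted first:  dghi
Sorted second: bmmp
Differ at position 0: 'd' vs 'b' => not anagrams

0


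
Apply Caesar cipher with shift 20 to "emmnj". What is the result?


Caesar cipher: shift "emmnj" by 20
  'e' (pos 4) + 20 = pos 24 = 'y'
  'm' (pos 12) + 20 = pos 6 = 'g'
  'm' (pos 12) + 20 = pos 6 = 'g'
  'n' (pos 13) + 20 = pos 7 = 'h'
  'j' (pos 9) + 20 = pos 3 = 'd'
Result: ygghd

ygghd


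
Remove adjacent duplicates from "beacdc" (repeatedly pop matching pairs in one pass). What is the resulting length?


Input: beacdc
Stack-based adjacent duplicate removal:
  Read 'b': push. Stack: b
  Read 'e': push. Stack: be
  Read 'a': push. Stack: bea
  Read 'c': push. Stack: beac
  Read 'd': push. Stack: beacd
  Read 'c': push. Stack: beacdc
Final stack: "beacdc" (length 6)

6


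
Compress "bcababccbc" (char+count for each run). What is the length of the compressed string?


Input: bcababccbc
Runs:
  'b' x 1 => "b1"
  'c' x 1 => "c1"
  'a' x 1 => "a1"
  'b' x 1 => "b1"
  'a' x 1 => "a1"
  'b' x 1 => "b1"
  'c' x 2 => "c2"
  'b' x 1 => "b1"
  'c' x 1 => "c1"
Compressed: "b1c1a1b1a1b1c2b1c1"
Compressed length: 18

18


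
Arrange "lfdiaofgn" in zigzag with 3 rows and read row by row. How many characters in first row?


Zigzag "lfdiaofgn" into 3 rows:
Placing characters:
  'l' => row 0
  'f' => row 1
  'd' => row 2
  'i' => row 1
  'a' => row 0
  'o' => row 1
  'f' => row 2
  'g' => row 1
  'n' => row 0
Rows:
  Row 0: "lan"
  Row 1: "fiog"
  Row 2: "df"
First row length: 3

3


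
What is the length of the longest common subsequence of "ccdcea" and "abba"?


LCS of "ccdcea" and "abba"
DP table:
           a    b    b    a
      0    0    0    0    0
  c   0    0    0    0    0
  c   0    0    0    0    0
  d   0    0    0    0    0
  c   0    0    0    0    0
  e   0    0    0    0    0
  a   0    1    1    1    1
LCS length = dp[6][4] = 1

1


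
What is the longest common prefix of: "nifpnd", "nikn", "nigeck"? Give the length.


Words: nifpnd, nikn, nigeck
  Position 0: all 'n' => match
  Position 1: all 'i' => match
  Position 2: ('f', 'k', 'g') => mismatch, stop
LCP = "ni" (length 2)

2


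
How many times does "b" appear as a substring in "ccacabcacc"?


Searching for "b" in "ccacabcacc"
Scanning each position:
  Position 0: "c" => no
  Position 1: "c" => no
  Position 2: "a" => no
  Position 3: "c" => no
  Position 4: "a" => no
  Position 5: "b" => MATCH
  Position 6: "c" => no
  Position 7: "a" => no
  Position 8: "c" => no
  Position 9: "c" => no
Total occurrences: 1

1
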